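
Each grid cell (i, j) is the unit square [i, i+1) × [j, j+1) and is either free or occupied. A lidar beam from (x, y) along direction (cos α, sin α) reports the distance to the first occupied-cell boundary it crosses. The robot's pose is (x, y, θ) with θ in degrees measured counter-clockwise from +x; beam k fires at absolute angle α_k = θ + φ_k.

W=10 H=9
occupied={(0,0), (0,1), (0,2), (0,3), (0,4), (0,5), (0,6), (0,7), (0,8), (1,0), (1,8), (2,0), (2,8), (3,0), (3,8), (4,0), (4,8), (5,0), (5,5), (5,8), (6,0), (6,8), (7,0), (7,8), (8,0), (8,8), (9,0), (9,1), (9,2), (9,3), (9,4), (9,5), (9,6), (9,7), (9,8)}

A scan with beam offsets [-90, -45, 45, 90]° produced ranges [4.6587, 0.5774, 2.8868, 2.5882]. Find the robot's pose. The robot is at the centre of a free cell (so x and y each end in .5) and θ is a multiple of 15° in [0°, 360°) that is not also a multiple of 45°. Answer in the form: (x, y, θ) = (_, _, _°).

(x, y, θ) = (4.5, 5.5, 15°)

Enumerate (i+0.5, j+0.5, θ) over the 55 free cells and 16 admissible headings. For each, cast all 4 beams and compare to the given ranges.
  (7.5, 7.5, 15°): beam 1 = 5.7956 ≠ 4.6587 ✗
  (4.5, 6.5, 240°): beam 1 = 3.0000 ≠ 4.6587 ✗
  (5.5, 7.5, 120°): beam 1 = 1.0000 ≠ 4.6587 ✗
  (6.5, 5.5, 150°): beam 1 = 2.8868 ≠ 4.6587 ✗
  …
  (4.5, 5.5, 15°): r_1=4.6587, r_2=0.5774, r_3=2.8868, r_4=2.5882 — all match ✓
Unique over the lattice → pose = (4.5, 5.5, 15°).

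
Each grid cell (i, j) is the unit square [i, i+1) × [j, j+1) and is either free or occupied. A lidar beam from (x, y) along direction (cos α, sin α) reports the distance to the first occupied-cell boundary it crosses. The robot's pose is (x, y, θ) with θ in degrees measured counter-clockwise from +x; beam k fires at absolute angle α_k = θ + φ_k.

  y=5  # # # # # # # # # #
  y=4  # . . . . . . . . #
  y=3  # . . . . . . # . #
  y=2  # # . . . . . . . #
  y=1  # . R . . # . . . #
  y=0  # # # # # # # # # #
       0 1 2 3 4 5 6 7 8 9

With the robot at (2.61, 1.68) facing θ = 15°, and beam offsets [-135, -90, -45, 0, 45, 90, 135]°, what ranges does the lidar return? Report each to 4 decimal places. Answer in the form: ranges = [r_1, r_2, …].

ranges = [0.7852, 0.7040, 1.3600, 5.1001, 3.8336, 3.4371, 0.7044]

beam 1: φ=-135°, α=240°
  dir = (cos 240°, sin 240°) = (-0.5000, -0.8660); from cell (2,1)
  next x-line at t=1.2200, next y-line at t=0.7852; Δt_x=2.0000, Δt_y=1.1547
    y: enter (2,0) at t=0.7852 ← occupied
  → r_1 = 0.7852
beam 2: φ=-90°, α=285°
  dir = (cos 285°, sin 285°) = (0.2588, -0.9659); from cell (2,1)
  next x-line at t=1.5068, next y-line at t=0.7040; Δt_x=3.8637, Δt_y=1.0353
    y: enter (2,0) at t=0.7040 ← occupied
  → r_2 = 0.7040
beam 3: φ=-45°, α=330°
  dir = (cos 330°, sin 330°) = (0.8660, -0.5000); from cell (2,1)
  next x-line at t=0.4503, next y-line at t=1.3600; Δt_x=1.1547, Δt_y=2.0000
    x: enter (3,1) at t=0.4503
    y: enter (3,0) at t=1.3600 ← occupied
  → r_3 = 1.3600
beam 4: φ=0°, α=15°
  dir = (cos 15°, sin 15°) = (0.9659, 0.2588); from cell (2,1)
  next x-line at t=0.4038, next y-line at t=1.2364; Δt_x=1.0353, Δt_y=3.8637
    x: enter (3,1) at t=0.4038
    y: enter (3,2) at t=1.2364
    x: enter (4,2) at t=1.4390
    x: enter (5,2) at t=2.4743
    x: enter (6,2) at t=3.5096
    x: enter (7,2) at t=4.5449
    y: enter (7,3) at t=5.1001 ← occupied
  → r_4 = 5.1001
beam 5: φ=45°, α=60°
  dir = (cos 60°, sin 60°) = (0.5000, 0.8660); from cell (2,1)
  next x-line at t=0.7800, next y-line at t=0.3695; Δt_x=2.0000, Δt_y=1.1547
    y: enter (2,2) at t=0.3695
    x: enter (3,2) at t=0.7800
    y: enter (3,3) at t=1.5242
    y: enter (3,4) at t=2.6789
    x: enter (4,4) at t=2.7800
    y: enter (4,5) at t=3.8336 ← occupied
  → r_5 = 3.8336
beam 6: φ=90°, α=105°
  dir = (cos 105°, sin 105°) = (-0.2588, 0.9659); from cell (2,1)
  next x-line at t=2.3569, next y-line at t=0.3313; Δt_x=3.8637, Δt_y=1.0353
    y: enter (2,2) at t=0.3313
    y: enter (2,3) at t=1.3666
    x: enter (1,3) at t=2.3569
    y: enter (1,4) at t=2.4018
    y: enter (1,5) at t=3.4371 ← occupied
  → r_6 = 3.4371
beam 7: φ=135°, α=150°
  dir = (cos 150°, sin 150°) = (-0.8660, 0.5000); from cell (2,1)
  next x-line at t=0.7044, next y-line at t=0.6400; Δt_x=1.1547, Δt_y=2.0000
    y: enter (2,2) at t=0.6400
    x: enter (1,2) at t=0.7044 ← occupied
  → r_7 = 0.7044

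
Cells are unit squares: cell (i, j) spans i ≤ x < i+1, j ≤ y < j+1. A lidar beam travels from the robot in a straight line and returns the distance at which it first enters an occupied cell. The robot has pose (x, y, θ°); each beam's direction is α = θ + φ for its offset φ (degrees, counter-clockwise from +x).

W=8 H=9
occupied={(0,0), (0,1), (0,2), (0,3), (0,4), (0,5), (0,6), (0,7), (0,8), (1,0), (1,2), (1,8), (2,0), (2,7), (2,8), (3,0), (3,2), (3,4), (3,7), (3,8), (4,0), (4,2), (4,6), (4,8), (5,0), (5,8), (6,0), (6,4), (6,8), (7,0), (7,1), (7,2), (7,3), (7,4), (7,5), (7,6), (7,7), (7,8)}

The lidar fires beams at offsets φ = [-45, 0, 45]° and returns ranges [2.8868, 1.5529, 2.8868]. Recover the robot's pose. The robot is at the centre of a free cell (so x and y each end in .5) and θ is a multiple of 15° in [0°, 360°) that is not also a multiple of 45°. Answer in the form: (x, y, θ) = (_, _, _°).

(x, y, θ) = (4.5, 4.5, 75°)

Candidates: 34 free-cell centres × 16 headings = 544 poses. Raycast each; keep the one whose scan matches to 4 dp.
  (6.5, 3.5, 285°): beam 2 = 1.9319 ≠ 1.5529 ✗
  (1.5, 6.5, 240°): beam 1 = 0.5176 ≠ 2.8868 ✗
  (2.5, 4.5, 15°): beam 1 = 0.5774 ≠ 2.8868 ✗
  …
  (4.5, 4.5, 75°): r_1=2.8868, r_2=1.5529, r_3=2.8868 — all match ✓
Only this pose fits every beam.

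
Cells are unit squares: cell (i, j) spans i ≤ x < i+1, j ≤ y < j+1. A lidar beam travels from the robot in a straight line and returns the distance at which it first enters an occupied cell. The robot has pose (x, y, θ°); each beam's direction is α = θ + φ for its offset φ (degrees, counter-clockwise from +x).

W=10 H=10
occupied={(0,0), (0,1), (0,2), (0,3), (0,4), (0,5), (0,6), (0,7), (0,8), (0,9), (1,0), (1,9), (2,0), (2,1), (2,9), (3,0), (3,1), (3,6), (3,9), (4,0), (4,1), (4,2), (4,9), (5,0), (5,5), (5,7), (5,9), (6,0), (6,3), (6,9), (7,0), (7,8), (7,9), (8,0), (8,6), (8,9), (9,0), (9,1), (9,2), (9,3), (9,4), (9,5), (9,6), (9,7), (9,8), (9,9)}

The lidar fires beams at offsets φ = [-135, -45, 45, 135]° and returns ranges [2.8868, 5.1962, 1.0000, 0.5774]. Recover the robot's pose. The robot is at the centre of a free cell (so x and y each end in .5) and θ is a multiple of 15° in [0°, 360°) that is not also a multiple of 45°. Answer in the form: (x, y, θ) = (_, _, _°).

Candidates: 54 free-cell centres × 16 headings = 864 poses. Raycast each; keep the one whose scan matches to 4 dp.
  (3.5, 3.5, 120°): beam 1 = 5.6940 ≠ 2.8868 ✗
  (6.5, 5.5, 75°): beam 1 = 5.0000 ≠ 2.8868 ✗
  (7.5, 5.5, 75°): beam 1 = 3.0000 ≠ 2.8868 ✗
  (2.5, 2.5, 150°): beam 1 = 1.5529 ≠ 2.8868 ✗
  …
  (6.5, 1.5, 165°): r_1=2.8868, r_2=5.1962, r_3=1.0000, r_4=0.5774 — all match ✓
Unique over the lattice → pose = (6.5, 1.5, 165°).

(x, y, θ) = (6.5, 1.5, 165°)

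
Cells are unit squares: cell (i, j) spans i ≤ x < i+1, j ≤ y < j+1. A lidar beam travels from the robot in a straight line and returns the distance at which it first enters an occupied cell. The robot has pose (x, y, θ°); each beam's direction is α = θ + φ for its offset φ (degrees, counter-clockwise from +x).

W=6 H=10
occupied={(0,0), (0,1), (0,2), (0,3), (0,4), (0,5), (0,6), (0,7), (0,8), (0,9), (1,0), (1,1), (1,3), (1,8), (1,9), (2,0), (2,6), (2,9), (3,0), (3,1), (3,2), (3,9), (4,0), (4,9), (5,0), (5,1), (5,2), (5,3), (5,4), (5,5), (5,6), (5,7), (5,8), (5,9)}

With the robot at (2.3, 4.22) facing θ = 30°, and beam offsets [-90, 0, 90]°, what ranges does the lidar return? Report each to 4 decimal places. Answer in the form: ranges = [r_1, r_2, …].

ranges = [1.4087, 3.1177, 2.6000]

beam 1: φ=-90°, α=300°
  d=(0.5000,-0.8660)  start (2,4)  tX=1.4000 tY=0.2540  stride 1/|dx|=2.0000 1/|dy|=1.1547
    cross y-line → (2,3), t=0.2540
    cross x-line → (3,3), t=1.4000
    cross y-line → (3,2), t=1.4087 (wall)
  → r_1 = 1.4087
beam 2: φ=0°, α=30°
  d=(0.8660,0.5000)  start (2,4)  tX=0.8083 tY=1.5600  stride 1/|dx|=1.1547 1/|dy|=2.0000
    cross x-line → (3,4), t=0.8083
    cross y-line → (3,5), t=1.5600
    cross x-line → (4,5), t=1.9630
    cross x-line → (5,5), t=3.1177 (wall)
  → r_2 = 3.1177
beam 3: φ=90°, α=120°
  d=(-0.5000,0.8660)  start (2,4)  tX=0.6000 tY=0.9007  stride 1/|dx|=2.0000 1/|dy|=1.1547
    cross x-line → (1,4), t=0.6000
    cross y-line → (1,5), t=0.9007
    cross y-line → (1,6), t=2.0554
    cross x-line → (0,6), t=2.6000 (wall)
  → r_3 = 2.6000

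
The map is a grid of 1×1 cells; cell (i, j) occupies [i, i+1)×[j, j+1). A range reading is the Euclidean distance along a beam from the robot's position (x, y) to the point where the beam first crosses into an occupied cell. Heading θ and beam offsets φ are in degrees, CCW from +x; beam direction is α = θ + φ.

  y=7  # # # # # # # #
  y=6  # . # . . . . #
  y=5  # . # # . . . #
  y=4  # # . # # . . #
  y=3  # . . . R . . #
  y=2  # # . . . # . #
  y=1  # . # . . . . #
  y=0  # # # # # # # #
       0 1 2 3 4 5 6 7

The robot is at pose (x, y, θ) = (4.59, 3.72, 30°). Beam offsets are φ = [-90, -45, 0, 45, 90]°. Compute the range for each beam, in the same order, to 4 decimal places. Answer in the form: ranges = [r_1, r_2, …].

ranges = [0.8314, 2.4950, 2.7828, 0.2899, 0.3233]

beam 1: φ=-90°, α=300°
  dir = (cos 300°, sin 300°) = (0.5000, -0.8660); from cell (4,3)
  next x-line at t=0.8200, next y-line at t=0.8314; Δt_x=2.0000, Δt_y=1.1547
    x: enter (5,3) at t=0.8200
    y: enter (5,2) at t=0.8314 ← occupied
  → r_1 = 0.8314
beam 2: φ=-45°, α=345°
  dir = (cos 345°, sin 345°) = (0.9659, -0.2588); from cell (4,3)
  next x-line at t=0.4245, next y-line at t=2.7819; Δt_x=1.0353, Δt_y=3.8637
    x: enter (5,3) at t=0.4245
    x: enter (6,3) at t=1.4597
    x: enter (7,3) at t=2.4950 ← occupied
  → r_2 = 2.4950
beam 3: φ=0°, α=30°
  dir = (cos 30°, sin 30°) = (0.8660, 0.5000); from cell (4,3)
  next x-line at t=0.4734, next y-line at t=0.5600; Δt_x=1.1547, Δt_y=2.0000
    x: enter (5,3) at t=0.4734
    y: enter (5,4) at t=0.5600
    x: enter (6,4) at t=1.6281
    y: enter (6,5) at t=2.5600
    x: enter (7,5) at t=2.7828 ← occupied
  → r_3 = 2.7828
beam 4: φ=45°, α=75°
  dir = (cos 75°, sin 75°) = (0.2588, 0.9659); from cell (4,3)
  next x-line at t=1.5841, next y-line at t=0.2899; Δt_x=3.8637, Δt_y=1.0353
    y: enter (4,4) at t=0.2899 ← occupied
  → r_4 = 0.2899
beam 5: φ=90°, α=120°
  dir = (cos 120°, sin 120°) = (-0.5000, 0.8660); from cell (4,3)
  next x-line at t=1.1800, next y-line at t=0.3233; Δt_x=2.0000, Δt_y=1.1547
    y: enter (4,4) at t=0.3233 ← occupied
  → r_5 = 0.3233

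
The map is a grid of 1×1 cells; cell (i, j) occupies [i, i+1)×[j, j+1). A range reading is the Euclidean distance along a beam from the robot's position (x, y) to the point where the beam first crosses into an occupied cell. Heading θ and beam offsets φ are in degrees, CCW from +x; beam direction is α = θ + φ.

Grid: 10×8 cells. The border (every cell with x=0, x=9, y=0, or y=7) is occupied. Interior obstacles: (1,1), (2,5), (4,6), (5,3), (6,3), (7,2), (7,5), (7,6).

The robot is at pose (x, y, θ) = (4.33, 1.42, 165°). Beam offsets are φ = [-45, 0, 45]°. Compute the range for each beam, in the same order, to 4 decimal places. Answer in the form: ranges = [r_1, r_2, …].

ranges = [4.1338, 3.4475, 0.8400]

beam 1: φ=-45°, α=120°
  d=(-0.5000,0.8660)  start (4,1)  tX=0.6600 tY=0.6697  stride 1/|dx|=2.0000 1/|dy|=1.1547
    cross x-line → (3,1), t=0.6600
    cross y-line → (3,2), t=0.6697
    cross y-line → (3,3), t=1.8244
    cross x-line → (2,3), t=2.6600
    cross y-line → (2,4), t=2.9791
    cross y-line → (2,5), t=4.1338 (wall)
  → r_1 = 4.1338
beam 2: φ=0°, α=165°
  d=(-0.9659,0.2588)  start (4,1)  tX=0.3416 tY=2.2409  stride 1/|dx|=1.0353 1/|dy|=3.8637
    cross x-line → (3,1), t=0.3416
    cross x-line → (2,1), t=1.3769
    cross y-line → (2,2), t=2.2409
    cross x-line → (1,2), t=2.4122
    cross x-line → (0,2), t=3.4475 (wall)
  → r_2 = 3.4475
beam 3: φ=45°, α=210°
  d=(-0.8660,-0.5000)  start (4,1)  tX=0.3811 tY=0.8400  stride 1/|dx|=1.1547 1/|dy|=2.0000
    cross x-line → (3,1), t=0.3811
    cross y-line → (3,0), t=0.8400 (wall)
  → r_3 = 0.8400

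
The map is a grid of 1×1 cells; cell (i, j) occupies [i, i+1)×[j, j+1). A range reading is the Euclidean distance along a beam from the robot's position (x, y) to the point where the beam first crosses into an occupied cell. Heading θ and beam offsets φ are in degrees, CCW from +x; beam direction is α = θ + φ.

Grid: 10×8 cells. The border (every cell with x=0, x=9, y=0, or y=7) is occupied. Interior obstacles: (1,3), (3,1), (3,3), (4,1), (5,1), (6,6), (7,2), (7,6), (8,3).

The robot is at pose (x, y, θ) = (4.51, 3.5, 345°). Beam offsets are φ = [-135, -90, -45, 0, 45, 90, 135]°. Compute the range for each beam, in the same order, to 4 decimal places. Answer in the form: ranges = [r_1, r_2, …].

beam 1: φ=-135°, α=210°
  cosα=-0.8660 sinα=-0.5000 | (4,3) | tMaxX 0.5889 tMaxY 1.0000 | tΔX 1.1547 tΔY 2.0000
    t=0.5889 [x] (3,3) — stop
  → r_1 = 0.5889
beam 2: φ=-90°, α=255°
  cosα=-0.2588 sinα=-0.9659 | (4,3) | tMaxX 1.9705 tMaxY 0.5176 | tΔX 3.8637 tΔY 1.0353
    t=0.5176 [y] (4,2)
    t=1.5529 [y] (4,1) — stop
  → r_2 = 1.5529
beam 3: φ=-45°, α=300°
  cosα=0.5000 sinα=-0.8660 | (4,3) | tMaxX 0.9800 tMaxY 0.5774 | tΔX 2.0000 tΔY 1.1547
    t=0.5774 [y] (4,2)
    t=0.9800 [x] (5,2)
    t=1.7321 [y] (5,1) — stop
  → r_3 = 1.7321
beam 4: φ=0°, α=345°
  cosα=0.9659 sinα=-0.2588 | (4,3) | tMaxX 0.5073 tMaxY 1.9319 | tΔX 1.0353 tΔY 3.8637
    t=0.5073 [x] (5,3)
    t=1.5426 [x] (6,3)
    t=1.9319 [y] (6,2)
    t=2.5778 [x] (7,2) — stop
  → r_4 = 2.5778
beam 5: φ=45°, α=30°
  cosα=0.8660 sinα=0.5000 | (4,3) | tMaxX 0.5658 tMaxY 1.0000 | tΔX 1.1547 tΔY 2.0000
    t=0.5658 [x] (5,3)
    t=1.0000 [y] (5,4)
    t=1.7205 [x] (6,4)
    t=2.8752 [x] (7,4)
    t=3.0000 [y] (7,5)
    t=4.0299 [x] (8,5)
    t=5.0000 [y] (8,6)
    t=5.1846 [x] (9,6) — stop
  → r_5 = 5.1846
beam 6: φ=90°, α=75°
  cosα=0.2588 sinα=0.9659 | (4,3) | tMaxX 1.8932 tMaxY 0.5176 | tΔX 3.8637 tΔY 1.0353
    t=0.5176 [y] (4,4)
    t=1.5529 [y] (4,5)
    t=1.8932 [x] (5,5)
    t=2.5882 [y] (5,6)
    t=3.6235 [y] (5,7) — stop
  → r_6 = 3.6235
beam 7: φ=135°, α=120°
  cosα=-0.5000 sinα=0.8660 | (4,3) | tMaxX 1.0200 tMaxY 0.5774 | tΔX 2.0000 tΔY 1.1547
    t=0.5774 [y] (4,4)
    t=1.0200 [x] (3,4)
    t=1.7321 [y] (3,5)
    t=2.8868 [y] (3,6)
    t=3.0200 [x] (2,6)
    t=4.0415 [y] (2,7) — stop
  → r_7 = 4.0415

ranges = [0.5889, 1.5529, 1.7321, 2.5778, 5.1846, 3.6235, 4.0415]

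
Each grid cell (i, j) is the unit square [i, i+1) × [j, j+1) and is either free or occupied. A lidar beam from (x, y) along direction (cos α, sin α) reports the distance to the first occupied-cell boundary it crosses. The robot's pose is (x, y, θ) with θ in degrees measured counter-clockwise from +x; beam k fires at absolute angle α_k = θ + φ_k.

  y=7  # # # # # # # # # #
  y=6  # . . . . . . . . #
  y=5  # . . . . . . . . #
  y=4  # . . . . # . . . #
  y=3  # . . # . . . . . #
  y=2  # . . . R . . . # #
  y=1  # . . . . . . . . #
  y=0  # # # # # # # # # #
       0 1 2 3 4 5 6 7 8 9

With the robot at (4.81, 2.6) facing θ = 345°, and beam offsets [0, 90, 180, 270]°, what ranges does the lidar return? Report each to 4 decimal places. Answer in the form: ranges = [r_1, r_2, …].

beam 1: φ=0°, α=345°
  dir = (cos 345°, sin 345°) = (0.9659, -0.2588); from cell (4,2)
  next x-line at t=0.1967, next y-line at t=2.3182; Δt_x=1.0353, Δt_y=3.8637
    x: enter (5,2) at t=0.1967
    x: enter (6,2) at t=1.2320
    x: enter (7,2) at t=2.2673
    y: enter (7,1) at t=2.3182
    x: enter (8,1) at t=3.3025
    x: enter (9,1) at t=4.3378 ← occupied
  → r_1 = 4.3378
beam 2: φ=90°, α=75°
  dir = (cos 75°, sin 75°) = (0.2588, 0.9659); from cell (4,2)
  next x-line at t=0.7341, next y-line at t=0.4141; Δt_x=3.8637, Δt_y=1.0353
    y: enter (4,3) at t=0.4141
    x: enter (5,3) at t=0.7341
    y: enter (5,4) at t=1.4494 ← occupied
  → r_2 = 1.4494
beam 3: φ=180°, α=165°
  dir = (cos 165°, sin 165°) = (-0.9659, 0.2588); from cell (4,2)
  next x-line at t=0.8386, next y-line at t=1.5455; Δt_x=1.0353, Δt_y=3.8637
    x: enter (3,2) at t=0.8386
    y: enter (3,3) at t=1.5455 ← occupied
  → r_3 = 1.5455
beam 4: φ=270°, α=255°
  dir = (cos 255°, sin 255°) = (-0.2588, -0.9659); from cell (4,2)
  next x-line at t=3.1296, next y-line at t=0.6212; Δt_x=3.8637, Δt_y=1.0353
    y: enter (4,1) at t=0.6212
    y: enter (4,0) at t=1.6564 ← occupied
  → r_4 = 1.6564

ranges = [4.3378, 1.4494, 1.5455, 1.6564]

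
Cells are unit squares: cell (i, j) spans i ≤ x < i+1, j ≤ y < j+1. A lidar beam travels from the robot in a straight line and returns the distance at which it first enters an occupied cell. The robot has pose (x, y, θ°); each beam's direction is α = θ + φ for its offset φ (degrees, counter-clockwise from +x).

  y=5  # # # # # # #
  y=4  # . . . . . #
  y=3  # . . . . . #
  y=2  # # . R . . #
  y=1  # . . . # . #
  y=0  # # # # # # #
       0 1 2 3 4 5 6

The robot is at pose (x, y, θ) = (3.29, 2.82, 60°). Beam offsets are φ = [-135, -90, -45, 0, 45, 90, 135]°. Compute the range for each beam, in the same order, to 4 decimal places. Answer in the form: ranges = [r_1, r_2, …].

ranges = [1.8842, 1.6400, 2.8056, 2.5172, 2.2569, 2.6443, 1.3355]

beam 1: φ=-135°, α=285°
  direction (0.2588, -0.9659); cell (3,2); t to first gridline: x 2.7432, y 0.8489 (then +3.8637 / +1.0353)
    (3,1) via y @ 0.8489
    (3,0) via y @ 1.8842  # hit
  → r_1 = 1.8842
beam 2: φ=-90°, α=330°
  direction (0.8660, -0.5000); cell (3,2); t to first gridline: x 0.8198, y 1.6400 (then +1.1547 / +2.0000)
    (4,2) via x @ 0.8198
    (4,1) via y @ 1.6400  # hit
  → r_2 = 1.6400
beam 3: φ=-45°, α=15°
  direction (0.9659, 0.2588); cell (3,2); t to first gridline: x 0.7350, y 0.6955 (then +1.0353 / +3.8637)
    (3,3) via y @ 0.6955
    (4,3) via x @ 0.7350
    (5,3) via x @ 1.7703
    (6,3) via x @ 2.8056  # hit
  → r_3 = 2.8056
beam 4: φ=0°, α=60°
  direction (0.5000, 0.8660); cell (3,2); t to first gridline: x 1.4200, y 0.2078 (then +2.0000 / +1.1547)
    (3,3) via y @ 0.2078
    (3,4) via y @ 1.3625
    (4,4) via x @ 1.4200
    (4,5) via y @ 2.5172  # hit
  → r_4 = 2.5172
beam 5: φ=45°, α=105°
  direction (-0.2588, 0.9659); cell (3,2); t to first gridline: x 1.1205, y 0.1863 (then +3.8637 / +1.0353)
    (3,3) via y @ 0.1863
    (2,3) via x @ 1.1205
    (2,4) via y @ 1.2216
    (2,5) via y @ 2.2569  # hit
  → r_5 = 2.2569
beam 6: φ=90°, α=150°
  direction (-0.8660, 0.5000); cell (3,2); t to first gridline: x 0.3349, y 0.3600 (then +1.1547 / +2.0000)
    (2,2) via x @ 0.3349
    (2,3) via y @ 0.3600
    (1,3) via x @ 1.4896
    (1,4) via y @ 2.3600
    (0,4) via x @ 2.6443  # hit
  → r_6 = 2.6443
beam 7: φ=135°, α=195°
  direction (-0.9659, -0.2588); cell (3,2); t to first gridline: x 0.3002, y 3.1682 (then +1.0353 / +3.8637)
    (2,2) via x @ 0.3002
    (1,2) via x @ 1.3355  # hit
  → r_7 = 1.3355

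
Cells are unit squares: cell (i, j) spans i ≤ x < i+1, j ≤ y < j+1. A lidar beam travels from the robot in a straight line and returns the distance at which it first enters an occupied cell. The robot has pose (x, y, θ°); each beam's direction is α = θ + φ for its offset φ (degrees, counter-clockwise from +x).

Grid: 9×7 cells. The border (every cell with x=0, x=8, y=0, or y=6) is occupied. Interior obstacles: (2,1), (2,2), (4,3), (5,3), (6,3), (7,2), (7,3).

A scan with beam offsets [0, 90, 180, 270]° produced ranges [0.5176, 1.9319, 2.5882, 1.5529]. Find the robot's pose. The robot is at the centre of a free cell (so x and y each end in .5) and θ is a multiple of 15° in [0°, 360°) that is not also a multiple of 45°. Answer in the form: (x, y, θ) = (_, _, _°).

Enumerate (i+0.5, j+0.5, θ) over the 28 free cells and 16 admissible headings. For each, cast all 4 beams and compare to the given ranges.
  (4.5, 4.5, 15°): beam 1 = 3.6235 ≠ 0.5176 ✗
  (4.5, 1.5, 240°): beam 1 = 0.5774 ≠ 0.5176 ✗
  (3.5, 3.5, 210°): beam 1 = 1.0000 ≠ 0.5176 ✗
  (3.5, 5.5, 240°): beam 1 = 2.8868 ≠ 0.5176 ✗
  (6.5, 2.5, 300°): beam 1 = 1.7321 ≠ 0.5176 ✗
  …
  (1.5, 4.5, 165°): r_1=0.5176, r_2=1.9319, r_3=2.5882, r_4=1.5529 — all match ✓
Only this pose fits every beam.

(x, y, θ) = (1.5, 4.5, 165°)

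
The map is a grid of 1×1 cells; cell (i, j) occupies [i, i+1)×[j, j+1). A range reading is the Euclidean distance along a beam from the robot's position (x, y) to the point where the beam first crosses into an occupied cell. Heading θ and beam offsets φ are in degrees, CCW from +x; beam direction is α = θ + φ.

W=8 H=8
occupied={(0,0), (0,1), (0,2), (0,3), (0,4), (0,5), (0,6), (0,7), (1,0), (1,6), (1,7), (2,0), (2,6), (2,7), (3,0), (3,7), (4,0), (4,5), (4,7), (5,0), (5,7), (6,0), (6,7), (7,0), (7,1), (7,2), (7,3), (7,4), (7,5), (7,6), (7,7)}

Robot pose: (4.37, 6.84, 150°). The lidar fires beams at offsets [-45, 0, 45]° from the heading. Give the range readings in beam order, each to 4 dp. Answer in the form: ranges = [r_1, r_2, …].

beam 1: φ=-45°, α=105°
  direction (-0.2588, 0.9659); cell (4,6); t to first gridline: x 1.4296, y 0.1656 (then +3.8637 / +1.0353)
    (4,7) via y @ 0.1656  # hit
  → r_1 = 0.1656
beam 2: φ=0°, α=150°
  direction (-0.8660, 0.5000); cell (4,6); t to first gridline: x 0.4272, y 0.3200 (then +1.1547 / +2.0000)
    (4,7) via y @ 0.3200  # hit
  → r_2 = 0.3200
beam 3: φ=45°, α=195°
  direction (-0.9659, -0.2588); cell (4,6); t to first gridline: x 0.3831, y 3.2455 (then +1.0353 / +3.8637)
    (3,6) via x @ 0.3831
    (2,6) via x @ 1.4183  # hit
  → r_3 = 1.4183

ranges = [0.1656, 0.3200, 1.4183]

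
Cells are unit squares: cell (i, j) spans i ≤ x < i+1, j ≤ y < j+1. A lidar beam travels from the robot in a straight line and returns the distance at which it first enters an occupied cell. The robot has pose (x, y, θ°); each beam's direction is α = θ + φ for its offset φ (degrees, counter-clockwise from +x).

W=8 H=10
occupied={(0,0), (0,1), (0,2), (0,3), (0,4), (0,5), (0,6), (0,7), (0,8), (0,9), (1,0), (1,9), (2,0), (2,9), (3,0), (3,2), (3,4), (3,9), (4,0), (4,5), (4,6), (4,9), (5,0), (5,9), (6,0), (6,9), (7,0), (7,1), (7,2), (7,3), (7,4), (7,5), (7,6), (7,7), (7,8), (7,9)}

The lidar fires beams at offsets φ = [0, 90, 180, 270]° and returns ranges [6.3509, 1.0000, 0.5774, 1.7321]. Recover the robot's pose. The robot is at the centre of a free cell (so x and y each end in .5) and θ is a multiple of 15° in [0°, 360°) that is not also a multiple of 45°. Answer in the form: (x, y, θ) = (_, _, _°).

Candidates: 44 free-cell centres × 16 headings = 704 poses. Raycast each; keep the one whose scan matches to 4 dp.
  (2.5, 4.5, 15°): beam 1 = 0.5176 ≠ 6.3509 ✗
  (1.5, 2.5, 150°): beam 1 = 0.5774 ≠ 6.3509 ✗
  (6.5, 8.5, 255°): beam 1 = 7.7646 ≠ 6.3509 ✗
  (6.5, 2.5, 30°): beam 1 = 0.5774 ≠ 6.3509 ✗
  (4.5, 8.5, 165°): beam 1 = 1.9319 ≠ 6.3509 ✗
  …
  (1.5, 2.5, 30°): r_1=6.3509, r_2=1.0000, r_3=0.5774, r_4=1.7321 — all match ✓
No second candidate reproduces the full scan.

(x, y, θ) = (1.5, 2.5, 30°)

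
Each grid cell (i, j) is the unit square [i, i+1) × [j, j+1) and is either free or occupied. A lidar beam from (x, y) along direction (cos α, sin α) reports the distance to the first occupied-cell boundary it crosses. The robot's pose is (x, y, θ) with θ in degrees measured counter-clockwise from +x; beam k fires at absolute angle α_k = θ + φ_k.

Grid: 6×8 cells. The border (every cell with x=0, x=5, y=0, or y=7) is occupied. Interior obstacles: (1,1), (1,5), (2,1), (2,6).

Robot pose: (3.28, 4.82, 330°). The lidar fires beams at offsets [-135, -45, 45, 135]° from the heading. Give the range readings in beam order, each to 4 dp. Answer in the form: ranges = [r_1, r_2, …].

ranges = [2.3604, 3.9548, 1.7807, 1.2216]

beam 1: φ=-135°, α=195°
  d=(-0.9659,-0.2588)  start (3,4)  tX=0.2899 tY=3.1682  stride 1/|dx|=1.0353 1/|dy|=3.8637
    cross x-line → (2,4), t=0.2899
    cross x-line → (1,4), t=1.3252
    cross x-line → (0,4), t=2.3604 (wall)
  → r_1 = 2.3604
beam 2: φ=-45°, α=285°
  d=(0.2588,-0.9659)  start (3,4)  tX=2.7819 tY=0.8489  stride 1/|dx|=3.8637 1/|dy|=1.0353
    cross y-line → (3,3), t=0.8489
    cross y-line → (3,2), t=1.8842
    cross x-line → (4,2), t=2.7819
    cross y-line → (4,1), t=2.9195
    cross y-line → (4,0), t=3.9548 (wall)
  → r_2 = 3.9548
beam 3: φ=45°, α=15°
  d=(0.9659,0.2588)  start (3,4)  tX=0.7454 tY=0.6955  stride 1/|dx|=1.0353 1/|dy|=3.8637
    cross y-line → (3,5), t=0.6955
    cross x-line → (4,5), t=0.7454
    cross x-line → (5,5), t=1.7807 (wall)
  → r_3 = 1.7807
beam 4: φ=135°, α=105°
  d=(-0.2588,0.9659)  start (3,4)  tX=1.0818 tY=0.1863  stride 1/|dx|=3.8637 1/|dy|=1.0353
    cross y-line → (3,5), t=0.1863
    cross x-line → (2,5), t=1.0818
    cross y-line → (2,6), t=1.2216 (wall)
  → r_4 = 1.2216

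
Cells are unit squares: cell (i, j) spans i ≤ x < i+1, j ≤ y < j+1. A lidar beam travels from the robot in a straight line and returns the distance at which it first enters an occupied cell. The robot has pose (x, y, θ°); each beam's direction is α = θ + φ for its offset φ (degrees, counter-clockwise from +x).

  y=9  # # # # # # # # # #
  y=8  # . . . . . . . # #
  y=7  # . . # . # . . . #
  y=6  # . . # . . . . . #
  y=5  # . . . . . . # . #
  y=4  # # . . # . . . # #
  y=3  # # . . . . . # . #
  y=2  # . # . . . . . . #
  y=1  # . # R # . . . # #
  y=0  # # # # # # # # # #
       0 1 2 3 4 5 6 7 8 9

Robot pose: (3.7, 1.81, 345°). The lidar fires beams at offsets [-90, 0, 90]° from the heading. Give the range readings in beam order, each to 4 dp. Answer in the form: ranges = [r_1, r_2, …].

ranges = [0.8386, 0.3106, 2.2673]

beam 1: φ=-90°, α=255°
  d=(-0.2588,-0.9659)  start (3,1)  tX=2.7046 tY=0.8386  stride 1/|dx|=3.8637 1/|dy|=1.0353
    cross y-line → (3,0), t=0.8386 (wall)
  → r_1 = 0.8386
beam 2: φ=0°, α=345°
  d=(0.9659,-0.2588)  start (3,1)  tX=0.3106 tY=3.1296  stride 1/|dx|=1.0353 1/|dy|=3.8637
    cross x-line → (4,1), t=0.3106 (wall)
  → r_2 = 0.3106
beam 3: φ=90°, α=75°
  d=(0.2588,0.9659)  start (3,1)  tX=1.1591 tY=0.1967  stride 1/|dx|=3.8637 1/|dy|=1.0353
    cross y-line → (3,2), t=0.1967
    cross x-line → (4,2), t=1.1591
    cross y-line → (4,3), t=1.2320
    cross y-line → (4,4), t=2.2673 (wall)
  → r_3 = 2.2673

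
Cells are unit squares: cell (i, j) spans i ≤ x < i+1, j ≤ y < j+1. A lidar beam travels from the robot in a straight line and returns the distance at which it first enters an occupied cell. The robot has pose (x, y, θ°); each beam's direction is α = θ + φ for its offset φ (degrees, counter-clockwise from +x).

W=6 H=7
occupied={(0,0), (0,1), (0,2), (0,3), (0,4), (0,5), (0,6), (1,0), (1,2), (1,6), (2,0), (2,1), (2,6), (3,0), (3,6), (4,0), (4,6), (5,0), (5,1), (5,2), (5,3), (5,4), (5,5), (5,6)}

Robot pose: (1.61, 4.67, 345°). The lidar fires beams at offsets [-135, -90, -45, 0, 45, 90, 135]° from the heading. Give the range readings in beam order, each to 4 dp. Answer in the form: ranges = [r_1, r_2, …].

beam 1: φ=-135°, α=210°
  direction (-0.8660, -0.5000); cell (1,4); t to first gridline: x 0.7044, y 1.3400 (then +1.1547 / +2.0000)
    (0,4) via x @ 0.7044  # hit
  → r_1 = 0.7044
beam 2: φ=-90°, α=255°
  direction (-0.2588, -0.9659); cell (1,4); t to first gridline: x 2.3569, y 0.6936 (then +3.8637 / +1.0353)
    (1,3) via y @ 0.6936
    (1,2) via y @ 1.7289  # hit
  → r_2 = 1.7289
beam 3: φ=-45°, α=300°
  direction (0.5000, -0.8660); cell (1,4); t to first gridline: x 0.7800, y 0.7736 (then +2.0000 / +1.1547)
    (1,3) via y @ 0.7736
    (2,3) via x @ 0.7800
    (2,2) via y @ 1.9283
    (3,2) via x @ 2.7800
    (3,1) via y @ 3.0831
    (3,0) via y @ 4.2378  # hit
  → r_3 = 4.2378
beam 4: φ=0°, α=345°
  direction (0.9659, -0.2588); cell (1,4); t to first gridline: x 0.4038, y 2.5887 (then +1.0353 / +3.8637)
    (2,4) via x @ 0.4038
    (3,4) via x @ 1.4390
    (4,4) via x @ 2.4743
    (4,3) via y @ 2.5887
    (5,3) via x @ 3.5096  # hit
  → r_4 = 3.5096
beam 5: φ=45°, α=30°
  direction (0.8660, 0.5000); cell (1,4); t to first gridline: x 0.4503, y 0.6600 (then +1.1547 / +2.0000)
    (2,4) via x @ 0.4503
    (2,5) via y @ 0.6600
    (3,5) via x @ 1.6050
    (3,6) via y @ 2.6600  # hit
  → r_5 = 2.6600
beam 6: φ=90°, α=75°
  direction (0.2588, 0.9659); cell (1,4); t to first gridline: x 1.5068, y 0.3416 (then +3.8637 / +1.0353)
    (1,5) via y @ 0.3416
    (1,6) via y @ 1.3769  # hit
  → r_6 = 1.3769
beam 7: φ=135°, α=120°
  direction (-0.5000, 0.8660); cell (1,4); t to first gridline: x 1.2200, y 0.3811 (then +2.0000 / +1.1547)
    (1,5) via y @ 0.3811
    (0,5) via x @ 1.2200  # hit
  → r_7 = 1.2200

ranges = [0.7044, 1.7289, 4.2378, 3.5096, 2.6600, 1.3769, 1.2200]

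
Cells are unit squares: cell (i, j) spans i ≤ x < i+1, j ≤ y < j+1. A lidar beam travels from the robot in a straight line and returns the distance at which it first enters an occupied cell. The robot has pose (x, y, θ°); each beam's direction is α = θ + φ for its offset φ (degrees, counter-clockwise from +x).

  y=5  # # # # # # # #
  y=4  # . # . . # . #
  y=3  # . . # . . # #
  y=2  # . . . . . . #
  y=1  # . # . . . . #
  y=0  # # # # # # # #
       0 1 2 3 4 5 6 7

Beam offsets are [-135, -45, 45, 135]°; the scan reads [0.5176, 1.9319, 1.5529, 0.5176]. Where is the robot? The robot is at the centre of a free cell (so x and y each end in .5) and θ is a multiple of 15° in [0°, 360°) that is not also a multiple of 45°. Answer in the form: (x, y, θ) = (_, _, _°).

(x, y, θ) = (3.5, 1.5, 30°)

Enumerate (i+0.5, j+0.5, θ) over the 19 free cells and 16 admissible headings. For each, cast all 4 beams and compare to the given ranges.
  (1.5, 2.5, 75°): beam 1 = 1.0000 ≠ 0.5176 ✗
  (3.5, 1.5, 285°): beam 1 = 0.5774 ≠ 0.5176 ✗
  (5.5, 1.5, 105°): beam 1 = 1.0000 ≠ 0.5176 ✗
  …
  (3.5, 1.5, 30°): r_1=0.5176, r_2=1.9319, r_3=1.5529, r_4=0.5176 — all match ✓
No second candidate reproduces the full scan.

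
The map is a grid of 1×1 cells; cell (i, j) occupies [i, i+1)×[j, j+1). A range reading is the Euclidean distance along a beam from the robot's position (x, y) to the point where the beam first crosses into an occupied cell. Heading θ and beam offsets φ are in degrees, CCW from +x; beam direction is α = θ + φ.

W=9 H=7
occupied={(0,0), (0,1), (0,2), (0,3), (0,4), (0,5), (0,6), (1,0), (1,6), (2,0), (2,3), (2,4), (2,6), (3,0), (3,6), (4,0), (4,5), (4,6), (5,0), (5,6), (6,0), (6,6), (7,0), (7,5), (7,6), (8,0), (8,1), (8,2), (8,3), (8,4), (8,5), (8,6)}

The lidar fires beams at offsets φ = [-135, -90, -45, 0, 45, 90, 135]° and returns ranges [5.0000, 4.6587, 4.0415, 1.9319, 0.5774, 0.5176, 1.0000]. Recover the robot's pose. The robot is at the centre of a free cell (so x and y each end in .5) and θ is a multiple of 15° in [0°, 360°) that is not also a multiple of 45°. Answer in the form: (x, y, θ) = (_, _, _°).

(x, y, θ) = (4.5, 1.5, 195°)

Enumerate (i+0.5, j+0.5, θ) over the 31 free cells and 16 admissible headings. For each, cast all 7 beams and compare to the given ranges.
  (6.5, 4.5, 330°): beam 1 = 3.6235 ≠ 5.0000 ✗
  (2.5, 2.5, 165°): beam 1 = 5.1962 ≠ 5.0000 ✗
  (6.5, 5.5, 240°): beam 1 = 0.5176 ≠ 5.0000 ✗
  …
  (4.5, 1.5, 195°): r_1=5.0000, r_2=4.6587, r_3=4.0415, r_4=1.9319, r_5=0.5774, r_6=0.5176, r_7=1.0000 — all match ✓
No second candidate reproduces the full scan.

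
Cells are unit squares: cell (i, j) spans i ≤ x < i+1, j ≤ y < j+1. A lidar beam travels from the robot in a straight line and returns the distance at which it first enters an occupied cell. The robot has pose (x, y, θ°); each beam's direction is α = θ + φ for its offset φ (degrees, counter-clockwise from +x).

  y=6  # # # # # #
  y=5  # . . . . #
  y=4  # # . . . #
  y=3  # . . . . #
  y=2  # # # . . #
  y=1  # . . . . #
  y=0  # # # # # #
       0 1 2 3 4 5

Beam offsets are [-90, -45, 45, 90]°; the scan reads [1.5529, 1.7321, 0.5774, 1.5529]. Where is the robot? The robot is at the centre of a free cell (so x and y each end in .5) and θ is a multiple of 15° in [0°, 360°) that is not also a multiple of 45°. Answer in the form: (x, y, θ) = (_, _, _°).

The pose lattice has 17·16 = 272 candidates. Test each by forward raycasting.
  (2.5, 4.5, 210°): beam 1 = 1.7321 ≠ 1.5529 ✗
  (3.5, 2.5, 30°): beam 1 = 1.7321 ≠ 1.5529 ✗
  (4.5, 2.5, 150°): beam 1 = 1.0000 ≠ 1.5529 ✗
  (1.5, 1.5, 255°): beam 1 = 0.5176 ≠ 1.5529 ✗
  (4.5, 1.5, 345°): beam 1 = 0.5176 ≠ 1.5529 ✗
  …
  (2.5, 4.5, 165°): r_1=1.5529, r_2=1.7321, r_3=0.5774, r_4=1.5529 — all match ✓
No second candidate reproduces the full scan.

(x, y, θ) = (2.5, 4.5, 165°)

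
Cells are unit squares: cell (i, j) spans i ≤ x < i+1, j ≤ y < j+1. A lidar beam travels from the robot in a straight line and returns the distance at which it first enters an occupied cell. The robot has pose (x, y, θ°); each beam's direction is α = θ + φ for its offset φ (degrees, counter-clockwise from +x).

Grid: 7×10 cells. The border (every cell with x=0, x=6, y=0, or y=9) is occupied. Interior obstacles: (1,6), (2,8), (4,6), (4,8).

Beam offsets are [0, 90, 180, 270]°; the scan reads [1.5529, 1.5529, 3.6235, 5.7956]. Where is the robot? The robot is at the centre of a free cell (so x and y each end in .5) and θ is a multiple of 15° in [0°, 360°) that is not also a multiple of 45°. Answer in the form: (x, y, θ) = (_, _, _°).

(x, y, θ) = (2.5, 2.5, 165°)

Candidates: 36 free-cell centres × 16 headings = 576 poses. Raycast each; keep the one whose scan matches to 4 dp.
  (2.5, 7.5, 60°): beam 1 = 0.5774 ≠ 1.5529 ✗
  (4.5, 5.5, 120°): beam 1 = 0.5774 ≠ 1.5529 ✗
  (3.5, 7.5, 30°): beam 1 = 1.0000 ≠ 1.5529 ✗
  (2.5, 6.5, 165°): beam 1 = 0.5176 ≠ 1.5529 ✗
  …
  (2.5, 2.5, 165°): r_1=1.5529, r_2=1.5529, r_3=3.6235, r_4=5.7956 — all match ✓
Only this pose fits every beam.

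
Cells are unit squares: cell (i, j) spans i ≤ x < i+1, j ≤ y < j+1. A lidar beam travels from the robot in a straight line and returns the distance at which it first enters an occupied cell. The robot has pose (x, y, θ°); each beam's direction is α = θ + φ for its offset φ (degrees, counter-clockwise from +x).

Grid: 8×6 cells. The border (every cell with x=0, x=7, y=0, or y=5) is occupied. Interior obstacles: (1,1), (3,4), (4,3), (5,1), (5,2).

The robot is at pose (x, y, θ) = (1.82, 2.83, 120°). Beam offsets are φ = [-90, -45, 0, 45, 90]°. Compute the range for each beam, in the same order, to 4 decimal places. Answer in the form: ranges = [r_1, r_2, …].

ranges = [2.3400, 2.2465, 1.6400, 0.8489, 0.9469]

beam 1: φ=-90°, α=30°
  dir = (cos 30°, sin 30°) = (0.8660, 0.5000); from cell (1,2)
  next x-line at t=0.2078, next y-line at t=0.3400; Δt_x=1.1547, Δt_y=2.0000
    x: enter (2,2) at t=0.2078
    y: enter (2,3) at t=0.3400
    x: enter (3,3) at t=1.3625
    y: enter (3,4) at t=2.3400 ← occupied
  → r_1 = 2.3400
beam 2: φ=-45°, α=75°
  dir = (cos 75°, sin 75°) = (0.2588, 0.9659); from cell (1,2)
  next x-line at t=0.6955, next y-line at t=0.1760; Δt_x=3.8637, Δt_y=1.0353
    y: enter (1,3) at t=0.1760
    x: enter (2,3) at t=0.6955
    y: enter (2,4) at t=1.2113
    y: enter (2,5) at t=2.2465 ← occupied
  → r_2 = 2.2465
beam 3: φ=0°, α=120°
  dir = (cos 120°, sin 120°) = (-0.5000, 0.8660); from cell (1,2)
  next x-line at t=1.6400, next y-line at t=0.1963; Δt_x=2.0000, Δt_y=1.1547
    y: enter (1,3) at t=0.1963
    y: enter (1,4) at t=1.3510
    x: enter (0,4) at t=1.6400 ← occupied
  → r_3 = 1.6400
beam 4: φ=45°, α=165°
  dir = (cos 165°, sin 165°) = (-0.9659, 0.2588); from cell (1,2)
  next x-line at t=0.8489, next y-line at t=0.6568; Δt_x=1.0353, Δt_y=3.8637
    y: enter (1,3) at t=0.6568
    x: enter (0,3) at t=0.8489 ← occupied
  → r_4 = 0.8489
beam 5: φ=90°, α=210°
  dir = (cos 210°, sin 210°) = (-0.8660, -0.5000); from cell (1,2)
  next x-line at t=0.9469, next y-line at t=1.6600; Δt_x=1.1547, Δt_y=2.0000
    x: enter (0,2) at t=0.9469 ← occupied
  → r_5 = 0.9469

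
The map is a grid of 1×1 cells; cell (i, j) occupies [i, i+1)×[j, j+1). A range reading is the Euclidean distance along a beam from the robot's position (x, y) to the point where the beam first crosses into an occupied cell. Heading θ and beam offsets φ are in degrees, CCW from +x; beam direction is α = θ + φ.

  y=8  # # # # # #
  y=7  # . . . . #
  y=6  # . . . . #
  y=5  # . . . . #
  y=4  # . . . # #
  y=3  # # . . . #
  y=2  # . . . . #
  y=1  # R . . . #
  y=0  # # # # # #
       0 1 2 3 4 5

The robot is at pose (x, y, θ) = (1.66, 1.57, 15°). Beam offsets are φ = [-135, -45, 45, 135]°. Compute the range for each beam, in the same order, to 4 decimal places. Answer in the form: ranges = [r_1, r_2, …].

ranges = [0.6582, 1.1400, 6.6800, 0.7621]

beam 1: φ=-135°, α=240°
  d=(-0.5000,-0.8660)  start (1,1)  tX=1.3200 tY=0.6582  stride 1/|dx|=2.0000 1/|dy|=1.1547
    cross y-line → (1,0), t=0.6582 (wall)
  → r_1 = 0.6582
beam 2: φ=-45°, α=330°
  d=(0.8660,-0.5000)  start (1,1)  tX=0.3926 tY=1.1400  stride 1/|dx|=1.1547 1/|dy|=2.0000
    cross x-line → (2,1), t=0.3926
    cross y-line → (2,0), t=1.1400 (wall)
  → r_2 = 1.1400
beam 3: φ=45°, α=60°
  d=(0.5000,0.8660)  start (1,1)  tX=0.6800 tY=0.4965  stride 1/|dx|=2.0000 1/|dy|=1.1547
    cross y-line → (1,2), t=0.4965
    cross x-line → (2,2), t=0.6800
    cross y-line → (2,3), t=1.6512
    cross x-line → (3,3), t=2.6800
    cross y-line → (3,4), t=2.8059
    cross y-line → (3,5), t=3.9606
    cross x-line → (4,5), t=4.6800
    cross y-line → (4,6), t=5.1153
    cross y-line → (4,7), t=6.2700
    cross x-line → (5,7), t=6.6800 (wall)
  → r_3 = 6.6800
beam 4: φ=135°, α=150°
  d=(-0.8660,0.5000)  start (1,1)  tX=0.7621 tY=0.8600  stride 1/|dx|=1.1547 1/|dy|=2.0000
    cross x-line → (0,1), t=0.7621 (wall)
  → r_4 = 0.7621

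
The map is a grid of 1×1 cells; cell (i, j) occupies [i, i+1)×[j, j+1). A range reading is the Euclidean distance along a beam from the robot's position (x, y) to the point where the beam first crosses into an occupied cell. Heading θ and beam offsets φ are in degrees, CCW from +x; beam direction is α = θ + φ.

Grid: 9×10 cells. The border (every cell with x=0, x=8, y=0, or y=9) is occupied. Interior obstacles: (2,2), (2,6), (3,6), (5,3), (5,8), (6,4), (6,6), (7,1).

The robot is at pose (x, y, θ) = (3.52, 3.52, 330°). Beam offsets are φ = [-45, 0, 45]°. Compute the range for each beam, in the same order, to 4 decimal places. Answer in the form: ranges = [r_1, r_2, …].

ranges = [2.6089, 4.0184, 1.5322]

beam 1: φ=-45°, α=285°
  direction (0.2588, -0.9659); cell (3,3); t to first gridline: x 1.8546, y 0.5383 (then +3.8637 / +1.0353)
    (3,2) via y @ 0.5383
    (3,1) via y @ 1.5736
    (4,1) via x @ 1.8546
    (4,0) via y @ 2.6089  # hit
  → r_1 = 2.6089
beam 2: φ=0°, α=330°
  direction (0.8660, -0.5000); cell (3,3); t to first gridline: x 0.5543, y 1.0400 (then +1.1547 / +2.0000)
    (4,3) via x @ 0.5543
    (4,2) via y @ 1.0400
    (5,2) via x @ 1.7090
    (6,2) via x @ 2.8637
    (6,1) via y @ 3.0400
    (7,1) via x @ 4.0184  # hit
  → r_2 = 4.0184
beam 3: φ=45°, α=15°
  direction (0.9659, 0.2588); cell (3,3); t to first gridline: x 0.4969, y 1.8546 (then +1.0353 / +3.8637)
    (4,3) via x @ 0.4969
    (5,3) via x @ 1.5322  # hit
  → r_3 = 1.5322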